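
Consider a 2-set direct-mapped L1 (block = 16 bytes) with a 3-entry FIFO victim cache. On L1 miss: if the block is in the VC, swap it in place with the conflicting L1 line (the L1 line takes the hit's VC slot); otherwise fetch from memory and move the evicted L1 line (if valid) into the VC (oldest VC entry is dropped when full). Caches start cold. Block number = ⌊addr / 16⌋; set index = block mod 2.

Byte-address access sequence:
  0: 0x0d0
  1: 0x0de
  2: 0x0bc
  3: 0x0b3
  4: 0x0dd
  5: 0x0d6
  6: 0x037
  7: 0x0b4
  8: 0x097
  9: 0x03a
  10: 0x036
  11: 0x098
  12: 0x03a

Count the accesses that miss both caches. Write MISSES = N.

MISSES = 4

0: 0xd0 (blk 13, set 1) → MISS  vc=[]
1: 0xde (blk 13, set 1) → L1-HIT  vc=[]
2: 0xbc (blk 11, set 1) → MISS  vc=[13]
3: 0xb3 (blk 11, set 1) → L1-HIT  vc=[13]
4: 0xdd (blk 13, set 1) → VC-HIT  vc=[11]
5: 0xd6 (blk 13, set 1) → L1-HIT  vc=[11]
6: 0x37 (blk 3, set 1) → MISS  vc=[11, 13]
7: 0xb4 (blk 11, set 1) → VC-HIT  vc=[3, 13]
8: 0x97 (blk 9, set 1) → MISS  vc=[3, 13, 11]
9: 0x3a (blk 3, set 1) → VC-HIT  vc=[9, 13, 11]
10: 0x36 (blk 3, set 1) → L1-HIT  vc=[9, 13, 11]
11: 0x98 (blk 9, set 1) → VC-HIT  vc=[3, 13, 11]
12: 0x3a (blk 3, set 1) → VC-HIT  vc=[9, 13, 11]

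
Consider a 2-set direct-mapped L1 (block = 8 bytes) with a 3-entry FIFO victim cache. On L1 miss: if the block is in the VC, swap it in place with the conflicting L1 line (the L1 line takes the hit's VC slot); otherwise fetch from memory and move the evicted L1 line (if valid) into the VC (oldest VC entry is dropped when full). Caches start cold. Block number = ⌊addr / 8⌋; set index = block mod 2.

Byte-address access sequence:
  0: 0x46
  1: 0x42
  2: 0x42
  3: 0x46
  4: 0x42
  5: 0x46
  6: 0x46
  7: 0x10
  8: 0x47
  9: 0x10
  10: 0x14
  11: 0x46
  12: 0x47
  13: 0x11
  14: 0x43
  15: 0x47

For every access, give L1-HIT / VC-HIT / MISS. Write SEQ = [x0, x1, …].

SEQ = [MISS, L1-HIT, L1-HIT, L1-HIT, L1-HIT, L1-HIT, L1-HIT, MISS, VC-HIT, VC-HIT, L1-HIT, VC-HIT, L1-HIT, VC-HIT, VC-HIT, L1-HIT]

0: 0x46 (blk 8, set 0) → MISS  vc=[]
1: 0x42 (blk 8, set 0) → L1-HIT  vc=[]
2: 0x42 (blk 8, set 0) → L1-HIT  vc=[]
3: 0x46 (blk 8, set 0) → L1-HIT  vc=[]
4: 0x42 (blk 8, set 0) → L1-HIT  vc=[]
5: 0x46 (blk 8, set 0) → L1-HIT  vc=[]
6: 0x46 (blk 8, set 0) → L1-HIT  vc=[]
7: 0x10 (blk 2, set 0) → MISS  vc=[8]
8: 0x47 (blk 8, set 0) → VC-HIT  vc=[2]
9: 0x10 (blk 2, set 0) → VC-HIT  vc=[8]
10: 0x14 (blk 2, set 0) → L1-HIT  vc=[8]
11: 0x46 (blk 8, set 0) → VC-HIT  vc=[2]
12: 0x47 (blk 8, set 0) → L1-HIT  vc=[2]
13: 0x11 (blk 2, set 0) → VC-HIT  vc=[8]
14: 0x43 (blk 8, set 0) → VC-HIT  vc=[2]
15: 0x47 (blk 8, set 0) → L1-HIT  vc=[2]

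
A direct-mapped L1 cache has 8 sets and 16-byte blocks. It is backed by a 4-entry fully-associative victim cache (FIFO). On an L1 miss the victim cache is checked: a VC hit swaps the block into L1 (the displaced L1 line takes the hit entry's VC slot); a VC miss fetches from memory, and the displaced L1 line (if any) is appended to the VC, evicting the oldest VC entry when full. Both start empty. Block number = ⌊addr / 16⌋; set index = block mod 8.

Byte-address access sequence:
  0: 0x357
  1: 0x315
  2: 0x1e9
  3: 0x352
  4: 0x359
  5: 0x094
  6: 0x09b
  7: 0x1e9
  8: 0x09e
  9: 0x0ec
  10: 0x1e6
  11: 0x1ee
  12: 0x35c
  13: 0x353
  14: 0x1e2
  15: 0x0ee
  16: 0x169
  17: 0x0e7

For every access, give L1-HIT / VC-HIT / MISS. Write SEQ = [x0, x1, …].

0: 0x357 (blk 53, set 5) → MISS  vc=[]
1: 0x315 (blk 49, set 1) → MISS  vc=[]
2: 0x1e9 (blk 30, set 6) → MISS  vc=[]
3: 0x352 (blk 53, set 5) → L1-HIT  vc=[]
4: 0x359 (blk 53, set 5) → L1-HIT  vc=[]
5: 0x94 (blk 9, set 1) → MISS  vc=[49]
6: 0x9b (blk 9, set 1) → L1-HIT  vc=[49]
7: 0x1e9 (blk 30, set 6) → L1-HIT  vc=[49]
8: 0x9e (blk 9, set 1) → L1-HIT  vc=[49]
9: 0xec (blk 14, set 6) → MISS  vc=[49, 30]
10: 0x1e6 (blk 30, set 6) → VC-HIT  vc=[49, 14]
11: 0x1ee (blk 30, set 6) → L1-HIT  vc=[49, 14]
12: 0x35c (blk 53, set 5) → L1-HIT  vc=[49, 14]
13: 0x353 (blk 53, set 5) → L1-HIT  vc=[49, 14]
14: 0x1e2 (blk 30, set 6) → L1-HIT  vc=[49, 14]
15: 0xee (blk 14, set 6) → VC-HIT  vc=[49, 30]
16: 0x169 (blk 22, set 6) → MISS  vc=[49, 30, 14]
17: 0xe7 (blk 14, set 6) → VC-HIT  vc=[49, 30, 22]

SEQ = [MISS, MISS, MISS, L1-HIT, L1-HIT, MISS, L1-HIT, L1-HIT, L1-HIT, MISS, VC-HIT, L1-HIT, L1-HIT, L1-HIT, L1-HIT, VC-HIT, MISS, VC-HIT]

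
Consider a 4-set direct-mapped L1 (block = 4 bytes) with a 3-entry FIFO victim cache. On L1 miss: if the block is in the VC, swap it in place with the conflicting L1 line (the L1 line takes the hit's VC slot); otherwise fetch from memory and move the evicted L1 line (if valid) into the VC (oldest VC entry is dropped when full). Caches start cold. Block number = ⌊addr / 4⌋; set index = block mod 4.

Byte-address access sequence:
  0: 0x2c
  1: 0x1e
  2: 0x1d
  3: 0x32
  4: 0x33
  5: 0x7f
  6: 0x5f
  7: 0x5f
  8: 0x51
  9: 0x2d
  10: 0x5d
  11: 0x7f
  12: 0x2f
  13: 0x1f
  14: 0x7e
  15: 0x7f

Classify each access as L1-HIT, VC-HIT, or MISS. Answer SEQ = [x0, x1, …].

SEQ = [MISS, MISS, L1-HIT, MISS, L1-HIT, MISS, MISS, L1-HIT, MISS, MISS, VC-HIT, VC-HIT, VC-HIT, MISS, VC-HIT, L1-HIT]

  [0] addr=0x2c blk=11 s=3: MISS | VC []
  [1] addr=0x1e blk=7 s=3: MISS | VC [11]
  [2] addr=0x1d blk=7 s=3: L1-HIT | VC [11]
  [3] addr=0x32 blk=12 s=0: MISS | VC [11]
  [4] addr=0x33 blk=12 s=0: L1-HIT | VC [11]
  [5] addr=0x7f blk=31 s=3: MISS | VC [11, 7]
  [6] addr=0x5f blk=23 s=3: MISS | VC [11, 7, 31]
  [7] addr=0x5f blk=23 s=3: L1-HIT | VC [11, 7, 31]
  [8] addr=0x51 blk=20 s=0: MISS | VC [7, 31, 12]
  [9] addr=0x2d blk=11 s=3: MISS | VC [31, 12, 23]
  [10] addr=0x5d blk=23 s=3: VC-HIT | VC [31, 12, 11]
  [11] addr=0x7f blk=31 s=3: VC-HIT | VC [23, 12, 11]
  [12] addr=0x2f blk=11 s=3: VC-HIT | VC [23, 12, 31]
  [13] addr=0x1f blk=7 s=3: MISS | VC [12, 31, 11]
  [14] addr=0x7e blk=31 s=3: VC-HIT | VC [12, 7, 11]
  [15] addr=0x7f blk=31 s=3: L1-HIT | VC [12, 7, 11]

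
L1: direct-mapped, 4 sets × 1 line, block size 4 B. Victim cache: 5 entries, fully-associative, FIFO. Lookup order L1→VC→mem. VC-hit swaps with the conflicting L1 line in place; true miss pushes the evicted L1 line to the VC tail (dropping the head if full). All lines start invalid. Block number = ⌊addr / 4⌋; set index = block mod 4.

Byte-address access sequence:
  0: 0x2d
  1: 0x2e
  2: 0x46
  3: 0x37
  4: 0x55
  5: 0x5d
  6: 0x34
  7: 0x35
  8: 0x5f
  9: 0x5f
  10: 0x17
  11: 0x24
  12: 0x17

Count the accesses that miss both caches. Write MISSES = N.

0: 0x2d (blk 11, set 3) → MISS  vc=[]
1: 0x2e (blk 11, set 3) → L1-HIT  vc=[]
2: 0x46 (blk 17, set 1) → MISS  vc=[]
3: 0x37 (blk 13, set 1) → MISS  vc=[17]
4: 0x55 (blk 21, set 1) → MISS  vc=[17, 13]
5: 0x5d (blk 23, set 3) → MISS  vc=[17, 13, 11]
6: 0x34 (blk 13, set 1) → VC-HIT  vc=[17, 21, 11]
7: 0x35 (blk 13, set 1) → L1-HIT  vc=[17, 21, 11]
8: 0x5f (blk 23, set 3) → L1-HIT  vc=[17, 21, 11]
9: 0x5f (blk 23, set 3) → L1-HIT  vc=[17, 21, 11]
10: 0x17 (blk 5, set 1) → MISS  vc=[17, 21, 11, 13]
11: 0x24 (blk 9, set 1) → MISS  vc=[17, 21, 11, 13, 5]
12: 0x17 (blk 5, set 1) → VC-HIT  vc=[17, 21, 11, 13, 9]

MISSES = 7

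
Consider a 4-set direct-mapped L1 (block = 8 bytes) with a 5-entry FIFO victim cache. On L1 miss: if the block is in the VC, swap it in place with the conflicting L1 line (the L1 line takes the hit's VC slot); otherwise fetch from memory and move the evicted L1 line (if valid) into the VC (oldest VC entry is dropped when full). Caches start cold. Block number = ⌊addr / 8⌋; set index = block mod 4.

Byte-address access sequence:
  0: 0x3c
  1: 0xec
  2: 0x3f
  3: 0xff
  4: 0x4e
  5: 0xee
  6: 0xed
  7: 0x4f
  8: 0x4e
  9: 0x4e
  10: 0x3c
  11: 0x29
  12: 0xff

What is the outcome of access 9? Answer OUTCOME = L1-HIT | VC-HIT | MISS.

0: 0x3c (blk 7, set 3) → MISS  vc=[]
1: 0xec (blk 29, set 1) → MISS  vc=[]
2: 0x3f (blk 7, set 3) → L1-HIT  vc=[]
3: 0xff (blk 31, set 3) → MISS  vc=[7]
4: 0x4e (blk 9, set 1) → MISS  vc=[7, 29]
5: 0xee (blk 29, set 1) → VC-HIT  vc=[7, 9]
6: 0xed (blk 29, set 1) → L1-HIT  vc=[7, 9]
7: 0x4f (blk 9, set 1) → VC-HIT  vc=[7, 29]
8: 0x4e (blk 9, set 1) → L1-HIT  vc=[7, 29]
9: 0x4e (blk 9, set 1) → L1-HIT  vc=[7, 29]
10: 0x3c (blk 7, set 3) → VC-HIT  vc=[31, 29]
11: 0x29 (blk 5, set 1) → MISS  vc=[31, 29, 9]
12: 0xff (blk 31, set 3) → VC-HIT  vc=[7, 29, 9]

OUTCOME = L1-HIT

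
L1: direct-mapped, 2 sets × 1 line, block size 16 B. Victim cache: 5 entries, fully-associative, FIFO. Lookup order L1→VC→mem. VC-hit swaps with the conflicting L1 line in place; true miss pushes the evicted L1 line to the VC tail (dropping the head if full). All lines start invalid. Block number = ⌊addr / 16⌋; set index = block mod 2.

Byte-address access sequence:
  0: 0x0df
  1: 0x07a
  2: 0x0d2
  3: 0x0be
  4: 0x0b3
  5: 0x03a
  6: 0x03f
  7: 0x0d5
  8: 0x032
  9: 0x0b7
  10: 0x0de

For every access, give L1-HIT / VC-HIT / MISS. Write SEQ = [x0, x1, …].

  [0] addr=0xdf blk=13 s=1: MISS | VC []
  [1] addr=0x7a blk=7 s=1: MISS | VC [13]
  [2] addr=0xd2 blk=13 s=1: VC-HIT | VC [7]
  [3] addr=0xbe blk=11 s=1: MISS | VC [7, 13]
  [4] addr=0xb3 blk=11 s=1: L1-HIT | VC [7, 13]
  [5] addr=0x3a blk=3 s=1: MISS | VC [7, 13, 11]
  [6] addr=0x3f blk=3 s=1: L1-HIT | VC [7, 13, 11]
  [7] addr=0xd5 blk=13 s=1: VC-HIT | VC [7, 3, 11]
  [8] addr=0x32 blk=3 s=1: VC-HIT | VC [7, 13, 11]
  [9] addr=0xb7 blk=11 s=1: VC-HIT | VC [7, 13, 3]
  [10] addr=0xde blk=13 s=1: VC-HIT | VC [7, 11, 3]

SEQ = [MISS, MISS, VC-HIT, MISS, L1-HIT, MISS, L1-HIT, VC-HIT, VC-HIT, VC-HIT, VC-HIT]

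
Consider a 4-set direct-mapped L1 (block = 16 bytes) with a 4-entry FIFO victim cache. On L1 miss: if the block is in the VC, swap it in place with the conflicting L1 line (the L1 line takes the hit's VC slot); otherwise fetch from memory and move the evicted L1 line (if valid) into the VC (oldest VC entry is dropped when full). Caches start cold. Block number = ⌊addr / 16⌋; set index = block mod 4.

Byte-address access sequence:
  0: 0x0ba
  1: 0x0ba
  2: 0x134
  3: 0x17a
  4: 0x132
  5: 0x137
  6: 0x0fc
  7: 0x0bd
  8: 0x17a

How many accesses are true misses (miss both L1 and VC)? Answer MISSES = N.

MISSES = 4

#0 0xba→b11/s3 MISS; vc=[]
#1 0xba→b11/s3 L1-HIT; vc=[]
#2 0x134→b19/s3 MISS; vc=[11]
#3 0x17a→b23/s3 MISS; vc=[11,19]
#4 0x132→b19/s3 VC-HIT; vc=[11,23]
#5 0x137→b19/s3 L1-HIT; vc=[11,23]
#6 0xfc→b15/s3 MISS; vc=[11,23,19]
#7 0xbd→b11/s3 VC-HIT; vc=[15,23,19]
#8 0x17a→b23/s3 VC-HIT; vc=[15,11,19]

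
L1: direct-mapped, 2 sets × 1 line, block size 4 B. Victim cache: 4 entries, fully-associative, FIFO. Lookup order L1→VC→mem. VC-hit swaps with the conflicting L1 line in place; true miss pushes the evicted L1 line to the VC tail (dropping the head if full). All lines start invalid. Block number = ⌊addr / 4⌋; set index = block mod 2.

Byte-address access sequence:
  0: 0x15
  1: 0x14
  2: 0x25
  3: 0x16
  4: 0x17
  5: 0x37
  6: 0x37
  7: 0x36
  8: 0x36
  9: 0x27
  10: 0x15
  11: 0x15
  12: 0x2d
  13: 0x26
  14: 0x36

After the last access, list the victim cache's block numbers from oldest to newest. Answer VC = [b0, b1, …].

VC = [9, 11, 5]

0: 0x15 (blk 5, set 1) → MISS  vc=[]
1: 0x14 (blk 5, set 1) → L1-HIT  vc=[]
2: 0x25 (blk 9, set 1) → MISS  vc=[5]
3: 0x16 (blk 5, set 1) → VC-HIT  vc=[9]
4: 0x17 (blk 5, set 1) → L1-HIT  vc=[9]
5: 0x37 (blk 13, set 1) → MISS  vc=[9, 5]
6: 0x37 (blk 13, set 1) → L1-HIT  vc=[9, 5]
7: 0x36 (blk 13, set 1) → L1-HIT  vc=[9, 5]
8: 0x36 (blk 13, set 1) → L1-HIT  vc=[9, 5]
9: 0x27 (blk 9, set 1) → VC-HIT  vc=[13, 5]
10: 0x15 (blk 5, set 1) → VC-HIT  vc=[13, 9]
11: 0x15 (blk 5, set 1) → L1-HIT  vc=[13, 9]
12: 0x2d (blk 11, set 1) → MISS  vc=[13, 9, 5]
13: 0x26 (blk 9, set 1) → VC-HIT  vc=[13, 11, 5]
14: 0x36 (blk 13, set 1) → VC-HIT  vc=[9, 11, 5]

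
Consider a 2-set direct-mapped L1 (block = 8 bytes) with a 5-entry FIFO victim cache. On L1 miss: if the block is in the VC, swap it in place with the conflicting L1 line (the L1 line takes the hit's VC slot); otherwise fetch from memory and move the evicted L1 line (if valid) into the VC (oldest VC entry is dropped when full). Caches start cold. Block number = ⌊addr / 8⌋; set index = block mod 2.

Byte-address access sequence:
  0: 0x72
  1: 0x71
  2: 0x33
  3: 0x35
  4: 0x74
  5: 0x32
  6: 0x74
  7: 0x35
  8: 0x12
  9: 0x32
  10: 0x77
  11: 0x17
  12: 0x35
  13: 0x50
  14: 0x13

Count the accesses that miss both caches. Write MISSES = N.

MISSES = 4

0: 0x72 (blk 14, set 0) → MISS  vc=[]
1: 0x71 (blk 14, set 0) → L1-HIT  vc=[]
2: 0x33 (blk 6, set 0) → MISS  vc=[14]
3: 0x35 (blk 6, set 0) → L1-HIT  vc=[14]
4: 0x74 (blk 14, set 0) → VC-HIT  vc=[6]
5: 0x32 (blk 6, set 0) → VC-HIT  vc=[14]
6: 0x74 (blk 14, set 0) → VC-HIT  vc=[6]
7: 0x35 (blk 6, set 0) → VC-HIT  vc=[14]
8: 0x12 (blk 2, set 0) → MISS  vc=[14, 6]
9: 0x32 (blk 6, set 0) → VC-HIT  vc=[14, 2]
10: 0x77 (blk 14, set 0) → VC-HIT  vc=[6, 2]
11: 0x17 (blk 2, set 0) → VC-HIT  vc=[6, 14]
12: 0x35 (blk 6, set 0) → VC-HIT  vc=[2, 14]
13: 0x50 (blk 10, set 0) → MISS  vc=[2, 14, 6]
14: 0x13 (blk 2, set 0) → VC-HIT  vc=[10, 14, 6]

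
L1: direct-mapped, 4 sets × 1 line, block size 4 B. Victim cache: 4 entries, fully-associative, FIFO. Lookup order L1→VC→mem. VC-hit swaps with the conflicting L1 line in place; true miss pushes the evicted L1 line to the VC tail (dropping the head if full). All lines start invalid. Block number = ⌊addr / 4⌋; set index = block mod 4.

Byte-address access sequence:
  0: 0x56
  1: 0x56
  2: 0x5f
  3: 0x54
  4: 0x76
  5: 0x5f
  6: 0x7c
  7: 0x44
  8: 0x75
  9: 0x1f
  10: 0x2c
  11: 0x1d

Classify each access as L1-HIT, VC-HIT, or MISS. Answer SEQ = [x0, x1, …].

#0 0x56→b21/s1 MISS; vc=[]
#1 0x56→b21/s1 L1-HIT; vc=[]
#2 0x5f→b23/s3 MISS; vc=[]
#3 0x54→b21/s1 L1-HIT; vc=[]
#4 0x76→b29/s1 MISS; vc=[21]
#5 0x5f→b23/s3 L1-HIT; vc=[21]
#6 0x7c→b31/s3 MISS; vc=[21,23]
#7 0x44→b17/s1 MISS; vc=[21,23,29]
#8 0x75→b29/s1 VC-HIT; vc=[21,23,17]
#9 0x1f→b7/s3 MISS; vc=[21,23,17,31]
#10 0x2c→b11/s3 MISS; vc=[23,17,31,7]
#11 0x1d→b7/s3 VC-HIT; vc=[23,17,31,11]

SEQ = [MISS, L1-HIT, MISS, L1-HIT, MISS, L1-HIT, MISS, MISS, VC-HIT, MISS, MISS, VC-HIT]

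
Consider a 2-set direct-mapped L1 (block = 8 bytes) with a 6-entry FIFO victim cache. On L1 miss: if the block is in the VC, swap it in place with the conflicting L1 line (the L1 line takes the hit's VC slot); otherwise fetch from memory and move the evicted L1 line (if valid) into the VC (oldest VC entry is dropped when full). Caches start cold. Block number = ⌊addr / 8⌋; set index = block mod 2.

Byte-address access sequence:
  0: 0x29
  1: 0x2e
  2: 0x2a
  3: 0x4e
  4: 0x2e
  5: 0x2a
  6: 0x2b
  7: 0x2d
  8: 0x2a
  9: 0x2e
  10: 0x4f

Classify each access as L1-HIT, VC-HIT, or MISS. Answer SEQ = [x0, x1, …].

0: 0x29 (blk 5, set 1) → MISS  vc=[]
1: 0x2e (blk 5, set 1) → L1-HIT  vc=[]
2: 0x2a (blk 5, set 1) → L1-HIT  vc=[]
3: 0x4e (blk 9, set 1) → MISS  vc=[5]
4: 0x2e (blk 5, set 1) → VC-HIT  vc=[9]
5: 0x2a (blk 5, set 1) → L1-HIT  vc=[9]
6: 0x2b (blk 5, set 1) → L1-HIT  vc=[9]
7: 0x2d (blk 5, set 1) → L1-HIT  vc=[9]
8: 0x2a (blk 5, set 1) → L1-HIT  vc=[9]
9: 0x2e (blk 5, set 1) → L1-HIT  vc=[9]
10: 0x4f (blk 9, set 1) → VC-HIT  vc=[5]

SEQ = [MISS, L1-HIT, L1-HIT, MISS, VC-HIT, L1-HIT, L1-HIT, L1-HIT, L1-HIT, L1-HIT, VC-HIT]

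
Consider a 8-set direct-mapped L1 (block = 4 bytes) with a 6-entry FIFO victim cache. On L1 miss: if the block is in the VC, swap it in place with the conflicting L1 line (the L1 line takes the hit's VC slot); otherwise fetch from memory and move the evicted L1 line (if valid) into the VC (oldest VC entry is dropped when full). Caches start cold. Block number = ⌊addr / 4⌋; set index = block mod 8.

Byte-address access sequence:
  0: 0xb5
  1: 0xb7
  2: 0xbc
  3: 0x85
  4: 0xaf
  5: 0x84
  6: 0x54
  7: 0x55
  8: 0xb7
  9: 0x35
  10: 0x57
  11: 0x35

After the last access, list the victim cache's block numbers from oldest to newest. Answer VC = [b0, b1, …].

VC = [21, 45]

#0 0xb5→b45/s5 MISS; vc=[]
#1 0xb7→b45/s5 L1-HIT; vc=[]
#2 0xbc→b47/s7 MISS; vc=[]
#3 0x85→b33/s1 MISS; vc=[]
#4 0xaf→b43/s3 MISS; vc=[]
#5 0x84→b33/s1 L1-HIT; vc=[]
#6 0x54→b21/s5 MISS; vc=[45]
#7 0x55→b21/s5 L1-HIT; vc=[45]
#8 0xb7→b45/s5 VC-HIT; vc=[21]
#9 0x35→b13/s5 MISS; vc=[21,45]
#10 0x57→b21/s5 VC-HIT; vc=[13,45]
#11 0x35→b13/s5 VC-HIT; vc=[21,45]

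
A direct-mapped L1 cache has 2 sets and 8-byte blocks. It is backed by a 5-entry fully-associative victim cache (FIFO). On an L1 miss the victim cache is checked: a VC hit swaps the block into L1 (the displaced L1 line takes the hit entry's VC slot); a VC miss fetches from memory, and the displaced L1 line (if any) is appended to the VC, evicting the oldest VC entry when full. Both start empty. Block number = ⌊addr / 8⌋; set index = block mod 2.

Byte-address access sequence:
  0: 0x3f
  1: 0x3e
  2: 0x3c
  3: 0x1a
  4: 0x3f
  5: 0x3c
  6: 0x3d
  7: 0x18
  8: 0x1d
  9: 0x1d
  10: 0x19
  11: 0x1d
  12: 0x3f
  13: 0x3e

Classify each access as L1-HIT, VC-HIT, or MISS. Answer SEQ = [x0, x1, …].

  [0] addr=0x3f blk=7 s=1: MISS | VC []
  [1] addr=0x3e blk=7 s=1: L1-HIT | VC []
  [2] addr=0x3c blk=7 s=1: L1-HIT | VC []
  [3] addr=0x1a blk=3 s=1: MISS | VC [7]
  [4] addr=0x3f blk=7 s=1: VC-HIT | VC [3]
  [5] addr=0x3c blk=7 s=1: L1-HIT | VC [3]
  [6] addr=0x3d blk=7 s=1: L1-HIT | VC [3]
  [7] addr=0x18 blk=3 s=1: VC-HIT | VC [7]
  [8] addr=0x1d blk=3 s=1: L1-HIT | VC [7]
  [9] addr=0x1d blk=3 s=1: L1-HIT | VC [7]
  [10] addr=0x19 blk=3 s=1: L1-HIT | VC [7]
  [11] addr=0x1d blk=3 s=1: L1-HIT | VC [7]
  [12] addr=0x3f blk=7 s=1: VC-HIT | VC [3]
  [13] addr=0x3e blk=7 s=1: L1-HIT | VC [3]

SEQ = [MISS, L1-HIT, L1-HIT, MISS, VC-HIT, L1-HIT, L1-HIT, VC-HIT, L1-HIT, L1-HIT, L1-HIT, L1-HIT, VC-HIT, L1-HIT]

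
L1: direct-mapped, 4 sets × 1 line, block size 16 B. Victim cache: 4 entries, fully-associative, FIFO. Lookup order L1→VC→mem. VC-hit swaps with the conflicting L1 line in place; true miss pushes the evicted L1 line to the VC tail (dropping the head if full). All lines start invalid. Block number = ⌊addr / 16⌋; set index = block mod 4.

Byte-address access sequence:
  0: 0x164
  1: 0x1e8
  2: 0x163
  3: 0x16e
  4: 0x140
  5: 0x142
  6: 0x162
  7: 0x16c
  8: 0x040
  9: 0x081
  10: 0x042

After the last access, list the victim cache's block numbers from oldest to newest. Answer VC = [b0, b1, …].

#0 0x164→b22/s2 MISS; vc=[]
#1 0x1e8→b30/s2 MISS; vc=[22]
#2 0x163→b22/s2 VC-HIT; vc=[30]
#3 0x16e→b22/s2 L1-HIT; vc=[30]
#4 0x140→b20/s0 MISS; vc=[30]
#5 0x142→b20/s0 L1-HIT; vc=[30]
#6 0x162→b22/s2 L1-HIT; vc=[30]
#7 0x16c→b22/s2 L1-HIT; vc=[30]
#8 0x40→b4/s0 MISS; vc=[30,20]
#9 0x81→b8/s0 MISS; vc=[30,20,4]
#10 0x42→b4/s0 VC-HIT; vc=[30,20,8]

VC = [30, 20, 8]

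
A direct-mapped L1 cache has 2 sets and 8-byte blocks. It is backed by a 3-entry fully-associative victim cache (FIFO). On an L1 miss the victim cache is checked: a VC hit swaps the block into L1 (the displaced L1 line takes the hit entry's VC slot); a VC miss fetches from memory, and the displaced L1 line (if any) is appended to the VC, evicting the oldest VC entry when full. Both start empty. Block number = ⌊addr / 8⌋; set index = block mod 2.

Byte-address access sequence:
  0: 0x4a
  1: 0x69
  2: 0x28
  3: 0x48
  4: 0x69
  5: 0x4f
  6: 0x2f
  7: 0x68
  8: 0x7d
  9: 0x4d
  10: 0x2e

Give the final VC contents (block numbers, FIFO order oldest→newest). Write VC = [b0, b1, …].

VC = [15, 9, 13]

  [0] addr=0x4a blk=9 s=1: MISS | VC []
  [1] addr=0x69 blk=13 s=1: MISS | VC [9]
  [2] addr=0x28 blk=5 s=1: MISS | VC [9, 13]
  [3] addr=0x48 blk=9 s=1: VC-HIT | VC [5, 13]
  [4] addr=0x69 blk=13 s=1: VC-HIT | VC [5, 9]
  [5] addr=0x4f blk=9 s=1: VC-HIT | VC [5, 13]
  [6] addr=0x2f blk=5 s=1: VC-HIT | VC [9, 13]
  [7] addr=0x68 blk=13 s=1: VC-HIT | VC [9, 5]
  [8] addr=0x7d blk=15 s=1: MISS | VC [9, 5, 13]
  [9] addr=0x4d blk=9 s=1: VC-HIT | VC [15, 5, 13]
  [10] addr=0x2e blk=5 s=1: VC-HIT | VC [15, 9, 13]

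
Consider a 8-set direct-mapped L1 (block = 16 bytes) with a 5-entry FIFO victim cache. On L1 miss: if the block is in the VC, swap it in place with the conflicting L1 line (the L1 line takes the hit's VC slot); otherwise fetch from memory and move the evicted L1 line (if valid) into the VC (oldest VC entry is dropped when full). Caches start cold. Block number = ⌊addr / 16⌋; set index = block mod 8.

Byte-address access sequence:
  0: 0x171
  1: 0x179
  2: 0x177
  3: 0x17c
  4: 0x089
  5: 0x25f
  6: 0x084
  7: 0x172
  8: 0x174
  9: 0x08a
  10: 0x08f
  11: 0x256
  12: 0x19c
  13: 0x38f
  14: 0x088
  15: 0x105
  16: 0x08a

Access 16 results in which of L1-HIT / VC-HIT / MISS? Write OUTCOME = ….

#0 0x171→b23/s7 MISS; vc=[]
#1 0x179→b23/s7 L1-HIT; vc=[]
#2 0x177→b23/s7 L1-HIT; vc=[]
#3 0x17c→b23/s7 L1-HIT; vc=[]
#4 0x89→b8/s0 MISS; vc=[]
#5 0x25f→b37/s5 MISS; vc=[]
#6 0x84→b8/s0 L1-HIT; vc=[]
#7 0x172→b23/s7 L1-HIT; vc=[]
#8 0x174→b23/s7 L1-HIT; vc=[]
#9 0x8a→b8/s0 L1-HIT; vc=[]
#10 0x8f→b8/s0 L1-HIT; vc=[]
#11 0x256→b37/s5 L1-HIT; vc=[]
#12 0x19c→b25/s1 MISS; vc=[]
#13 0x38f→b56/s0 MISS; vc=[8]
#14 0x88→b8/s0 VC-HIT; vc=[56]
#15 0x105→b16/s0 MISS; vc=[56,8]
#16 0x8a→b8/s0 VC-HIT; vc=[56,16]

OUTCOME = VC-HIT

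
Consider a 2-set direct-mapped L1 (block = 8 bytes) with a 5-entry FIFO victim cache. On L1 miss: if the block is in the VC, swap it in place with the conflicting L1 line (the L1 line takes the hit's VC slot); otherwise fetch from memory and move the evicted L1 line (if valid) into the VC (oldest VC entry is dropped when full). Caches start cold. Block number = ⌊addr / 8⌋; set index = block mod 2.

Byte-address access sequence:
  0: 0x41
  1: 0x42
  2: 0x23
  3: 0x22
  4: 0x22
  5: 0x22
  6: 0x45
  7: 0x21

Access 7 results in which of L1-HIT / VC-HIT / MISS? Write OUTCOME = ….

  [0] addr=0x41 blk=8 s=0: MISS | VC []
  [1] addr=0x42 blk=8 s=0: L1-HIT | VC []
  [2] addr=0x23 blk=4 s=0: MISS | VC [8]
  [3] addr=0x22 blk=4 s=0: L1-HIT | VC [8]
  [4] addr=0x22 blk=4 s=0: L1-HIT | VC [8]
  [5] addr=0x22 blk=4 s=0: L1-HIT | VC [8]
  [6] addr=0x45 blk=8 s=0: VC-HIT | VC [4]
  [7] addr=0x21 blk=4 s=0: VC-HIT | VC [8]

OUTCOME = VC-HIT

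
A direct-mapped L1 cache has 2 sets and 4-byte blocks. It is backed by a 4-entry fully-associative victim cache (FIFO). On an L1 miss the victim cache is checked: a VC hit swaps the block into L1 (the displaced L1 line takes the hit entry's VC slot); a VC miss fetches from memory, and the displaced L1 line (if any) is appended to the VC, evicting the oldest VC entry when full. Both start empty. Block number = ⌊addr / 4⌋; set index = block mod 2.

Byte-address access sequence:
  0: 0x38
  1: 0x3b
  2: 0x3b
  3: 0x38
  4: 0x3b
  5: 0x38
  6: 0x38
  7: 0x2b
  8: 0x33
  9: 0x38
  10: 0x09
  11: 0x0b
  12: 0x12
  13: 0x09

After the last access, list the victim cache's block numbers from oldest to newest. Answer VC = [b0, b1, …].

VC = [12, 10, 14, 4]

0: 0x38 (blk 14, set 0) → MISS  vc=[]
1: 0x3b (blk 14, set 0) → L1-HIT  vc=[]
2: 0x3b (blk 14, set 0) → L1-HIT  vc=[]
3: 0x38 (blk 14, set 0) → L1-HIT  vc=[]
4: 0x3b (blk 14, set 0) → L1-HIT  vc=[]
5: 0x38 (blk 14, set 0) → L1-HIT  vc=[]
6: 0x38 (blk 14, set 0) → L1-HIT  vc=[]
7: 0x2b (blk 10, set 0) → MISS  vc=[14]
8: 0x33 (blk 12, set 0) → MISS  vc=[14, 10]
9: 0x38 (blk 14, set 0) → VC-HIT  vc=[12, 10]
10: 0x9 (blk 2, set 0) → MISS  vc=[12, 10, 14]
11: 0xb (blk 2, set 0) → L1-HIT  vc=[12, 10, 14]
12: 0x12 (blk 4, set 0) → MISS  vc=[12, 10, 14, 2]
13: 0x9 (blk 2, set 0) → VC-HIT  vc=[12, 10, 14, 4]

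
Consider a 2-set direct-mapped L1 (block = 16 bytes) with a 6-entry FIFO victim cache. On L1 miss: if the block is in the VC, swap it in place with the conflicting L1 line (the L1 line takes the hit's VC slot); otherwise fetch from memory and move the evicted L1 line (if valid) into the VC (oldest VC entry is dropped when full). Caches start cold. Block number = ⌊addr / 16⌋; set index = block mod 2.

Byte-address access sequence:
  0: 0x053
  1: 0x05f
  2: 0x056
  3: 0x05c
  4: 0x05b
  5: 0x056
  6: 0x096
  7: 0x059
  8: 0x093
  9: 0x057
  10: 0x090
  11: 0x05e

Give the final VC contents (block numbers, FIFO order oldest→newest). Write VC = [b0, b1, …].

VC = [9]

#0 0x53→b5/s1 MISS; vc=[]
#1 0x5f→b5/s1 L1-HIT; vc=[]
#2 0x56→b5/s1 L1-HIT; vc=[]
#3 0x5c→b5/s1 L1-HIT; vc=[]
#4 0x5b→b5/s1 L1-HIT; vc=[]
#5 0x56→b5/s1 L1-HIT; vc=[]
#6 0x96→b9/s1 MISS; vc=[5]
#7 0x59→b5/s1 VC-HIT; vc=[9]
#8 0x93→b9/s1 VC-HIT; vc=[5]
#9 0x57→b5/s1 VC-HIT; vc=[9]
#10 0x90→b9/s1 VC-HIT; vc=[5]
#11 0x5e→b5/s1 VC-HIT; vc=[9]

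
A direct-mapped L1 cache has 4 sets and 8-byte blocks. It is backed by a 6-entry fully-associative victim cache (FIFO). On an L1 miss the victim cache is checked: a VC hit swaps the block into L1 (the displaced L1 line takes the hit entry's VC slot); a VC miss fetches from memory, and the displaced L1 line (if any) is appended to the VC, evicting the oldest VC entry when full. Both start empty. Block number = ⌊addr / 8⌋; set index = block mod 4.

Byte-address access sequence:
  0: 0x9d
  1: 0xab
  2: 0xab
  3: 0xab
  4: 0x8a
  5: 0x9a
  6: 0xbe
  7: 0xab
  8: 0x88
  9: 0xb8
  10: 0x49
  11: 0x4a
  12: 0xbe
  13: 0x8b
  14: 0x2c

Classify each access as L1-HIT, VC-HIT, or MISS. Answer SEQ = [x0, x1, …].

SEQ = [MISS, MISS, L1-HIT, L1-HIT, MISS, L1-HIT, MISS, VC-HIT, VC-HIT, L1-HIT, MISS, L1-HIT, L1-HIT, VC-HIT, MISS]

#0 0x9d→b19/s3 MISS; vc=[]
#1 0xab→b21/s1 MISS; vc=[]
#2 0xab→b21/s1 L1-HIT; vc=[]
#3 0xab→b21/s1 L1-HIT; vc=[]
#4 0x8a→b17/s1 MISS; vc=[21]
#5 0x9a→b19/s3 L1-HIT; vc=[21]
#6 0xbe→b23/s3 MISS; vc=[21,19]
#7 0xab→b21/s1 VC-HIT; vc=[17,19]
#8 0x88→b17/s1 VC-HIT; vc=[21,19]
#9 0xb8→b23/s3 L1-HIT; vc=[21,19]
#10 0x49→b9/s1 MISS; vc=[21,19,17]
#11 0x4a→b9/s1 L1-HIT; vc=[21,19,17]
#12 0xbe→b23/s3 L1-HIT; vc=[21,19,17]
#13 0x8b→b17/s1 VC-HIT; vc=[21,19,9]
#14 0x2c→b5/s1 MISS; vc=[21,19,9,17]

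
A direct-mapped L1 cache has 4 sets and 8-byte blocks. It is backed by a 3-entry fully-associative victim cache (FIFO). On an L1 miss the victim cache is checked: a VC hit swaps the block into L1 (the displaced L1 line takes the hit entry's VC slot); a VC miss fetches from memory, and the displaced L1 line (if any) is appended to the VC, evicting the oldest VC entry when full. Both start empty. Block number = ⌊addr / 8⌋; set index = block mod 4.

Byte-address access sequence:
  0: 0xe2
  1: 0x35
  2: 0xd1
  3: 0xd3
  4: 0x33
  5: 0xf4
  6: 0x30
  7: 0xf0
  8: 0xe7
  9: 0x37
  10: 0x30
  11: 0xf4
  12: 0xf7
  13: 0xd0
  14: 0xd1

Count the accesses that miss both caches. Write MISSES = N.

#0 0xe2→b28/s0 MISS; vc=[]
#1 0x35→b6/s2 MISS; vc=[]
#2 0xd1→b26/s2 MISS; vc=[6]
#3 0xd3→b26/s2 L1-HIT; vc=[6]
#4 0x33→b6/s2 VC-HIT; vc=[26]
#5 0xf4→b30/s2 MISS; vc=[26,6]
#6 0x30→b6/s2 VC-HIT; vc=[26,30]
#7 0xf0→b30/s2 VC-HIT; vc=[26,6]
#8 0xe7→b28/s0 L1-HIT; vc=[26,6]
#9 0x37→b6/s2 VC-HIT; vc=[26,30]
#10 0x30→b6/s2 L1-HIT; vc=[26,30]
#11 0xf4→b30/s2 VC-HIT; vc=[26,6]
#12 0xf7→b30/s2 L1-HIT; vc=[26,6]
#13 0xd0→b26/s2 VC-HIT; vc=[30,6]
#14 0xd1→b26/s2 L1-HIT; vc=[30,6]

MISSES = 4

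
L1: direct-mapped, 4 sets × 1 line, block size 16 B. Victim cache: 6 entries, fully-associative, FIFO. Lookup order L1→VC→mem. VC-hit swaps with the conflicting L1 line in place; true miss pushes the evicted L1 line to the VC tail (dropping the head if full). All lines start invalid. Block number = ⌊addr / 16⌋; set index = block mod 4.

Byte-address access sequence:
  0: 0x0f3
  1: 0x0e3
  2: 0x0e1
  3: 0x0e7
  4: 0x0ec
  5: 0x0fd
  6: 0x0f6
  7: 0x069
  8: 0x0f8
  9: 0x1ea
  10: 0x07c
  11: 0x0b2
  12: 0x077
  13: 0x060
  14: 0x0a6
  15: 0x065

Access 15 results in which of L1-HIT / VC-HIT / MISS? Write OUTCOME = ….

#0 0xf3→b15/s3 MISS; vc=[]
#1 0xe3→b14/s2 MISS; vc=[]
#2 0xe1→b14/s2 L1-HIT; vc=[]
#3 0xe7→b14/s2 L1-HIT; vc=[]
#4 0xec→b14/s2 L1-HIT; vc=[]
#5 0xfd→b15/s3 L1-HIT; vc=[]
#6 0xf6→b15/s3 L1-HIT; vc=[]
#7 0x69→b6/s2 MISS; vc=[14]
#8 0xf8→b15/s3 L1-HIT; vc=[14]
#9 0x1ea→b30/s2 MISS; vc=[14,6]
#10 0x7c→b7/s3 MISS; vc=[14,6,15]
#11 0xb2→b11/s3 MISS; vc=[14,6,15,7]
#12 0x77→b7/s3 VC-HIT; vc=[14,6,15,11]
#13 0x60→b6/s2 VC-HIT; vc=[14,30,15,11]
#14 0xa6→b10/s2 MISS; vc=[14,30,15,11,6]
#15 0x65→b6/s2 VC-HIT; vc=[14,30,15,11,10]

OUTCOME = VC-HIT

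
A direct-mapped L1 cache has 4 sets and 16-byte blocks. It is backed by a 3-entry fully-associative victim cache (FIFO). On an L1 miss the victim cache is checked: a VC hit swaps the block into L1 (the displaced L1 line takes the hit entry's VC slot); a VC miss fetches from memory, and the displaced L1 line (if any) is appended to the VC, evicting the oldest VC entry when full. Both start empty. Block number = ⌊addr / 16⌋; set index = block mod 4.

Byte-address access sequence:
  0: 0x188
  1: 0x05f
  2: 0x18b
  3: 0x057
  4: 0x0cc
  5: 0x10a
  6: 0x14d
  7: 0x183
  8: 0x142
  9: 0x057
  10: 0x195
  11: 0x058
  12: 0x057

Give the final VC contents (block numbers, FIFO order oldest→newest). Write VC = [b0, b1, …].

VC = [12, 16, 25]

0: 0x188 (blk 24, set 0) → MISS  vc=[]
1: 0x5f (blk 5, set 1) → MISS  vc=[]
2: 0x18b (blk 24, set 0) → L1-HIT  vc=[]
3: 0x57 (blk 5, set 1) → L1-HIT  vc=[]
4: 0xcc (blk 12, set 0) → MISS  vc=[24]
5: 0x10a (blk 16, set 0) → MISS  vc=[24, 12]
6: 0x14d (blk 20, set 0) → MISS  vc=[24, 12, 16]
7: 0x183 (blk 24, set 0) → VC-HIT  vc=[20, 12, 16]
8: 0x142 (blk 20, set 0) → VC-HIT  vc=[24, 12, 16]
9: 0x57 (blk 5, set 1) → L1-HIT  vc=[24, 12, 16]
10: 0x195 (blk 25, set 1) → MISS  vc=[12, 16, 5]
11: 0x58 (blk 5, set 1) → VC-HIT  vc=[12, 16, 25]
12: 0x57 (blk 5, set 1) → L1-HIT  vc=[12, 16, 25]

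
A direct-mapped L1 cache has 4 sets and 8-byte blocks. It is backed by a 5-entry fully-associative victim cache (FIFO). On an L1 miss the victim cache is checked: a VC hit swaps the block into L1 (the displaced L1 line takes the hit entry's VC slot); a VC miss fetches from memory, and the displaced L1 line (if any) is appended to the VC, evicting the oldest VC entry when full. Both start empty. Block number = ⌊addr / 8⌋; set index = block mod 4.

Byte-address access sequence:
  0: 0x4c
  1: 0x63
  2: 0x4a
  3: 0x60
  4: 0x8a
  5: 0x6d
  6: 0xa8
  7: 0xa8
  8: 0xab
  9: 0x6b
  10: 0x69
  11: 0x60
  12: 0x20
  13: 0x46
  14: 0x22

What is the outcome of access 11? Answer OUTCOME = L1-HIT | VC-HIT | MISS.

0: 0x4c (blk 9, set 1) → MISS  vc=[]
1: 0x63 (blk 12, set 0) → MISS  vc=[]
2: 0x4a (blk 9, set 1) → L1-HIT  vc=[]
3: 0x60 (blk 12, set 0) → L1-HIT  vc=[]
4: 0x8a (blk 17, set 1) → MISS  vc=[9]
5: 0x6d (blk 13, set 1) → MISS  vc=[9, 17]
6: 0xa8 (blk 21, set 1) → MISS  vc=[9, 17, 13]
7: 0xa8 (blk 21, set 1) → L1-HIT  vc=[9, 17, 13]
8: 0xab (blk 21, set 1) → L1-HIT  vc=[9, 17, 13]
9: 0x6b (blk 13, set 1) → VC-HIT  vc=[9, 17, 21]
10: 0x69 (blk 13, set 1) → L1-HIT  vc=[9, 17, 21]
11: 0x60 (blk 12, set 0) → L1-HIT  vc=[9, 17, 21]
12: 0x20 (blk 4, set 0) → MISS  vc=[9, 17, 21, 12]
13: 0x46 (blk 8, set 0) → MISS  vc=[9, 17, 21, 12, 4]
14: 0x22 (blk 4, set 0) → VC-HIT  vc=[9, 17, 21, 12, 8]

OUTCOME = L1-HIT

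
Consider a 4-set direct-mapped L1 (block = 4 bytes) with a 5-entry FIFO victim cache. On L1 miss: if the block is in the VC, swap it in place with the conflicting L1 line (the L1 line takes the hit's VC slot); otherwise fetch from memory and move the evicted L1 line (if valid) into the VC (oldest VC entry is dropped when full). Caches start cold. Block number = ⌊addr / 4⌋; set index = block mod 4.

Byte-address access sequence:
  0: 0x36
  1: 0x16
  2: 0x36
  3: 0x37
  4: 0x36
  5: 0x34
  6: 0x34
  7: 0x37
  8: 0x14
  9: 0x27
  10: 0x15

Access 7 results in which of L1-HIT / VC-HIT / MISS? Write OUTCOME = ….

#0 0x36→b13/s1 MISS; vc=[]
#1 0x16→b5/s1 MISS; vc=[13]
#2 0x36→b13/s1 VC-HIT; vc=[5]
#3 0x37→b13/s1 L1-HIT; vc=[5]
#4 0x36→b13/s1 L1-HIT; vc=[5]
#5 0x34→b13/s1 L1-HIT; vc=[5]
#6 0x34→b13/s1 L1-HIT; vc=[5]
#7 0x37→b13/s1 L1-HIT; vc=[5]
#8 0x14→b5/s1 VC-HIT; vc=[13]
#9 0x27→b9/s1 MISS; vc=[13,5]
#10 0x15→b5/s1 VC-HIT; vc=[13,9]

OUTCOME = L1-HIT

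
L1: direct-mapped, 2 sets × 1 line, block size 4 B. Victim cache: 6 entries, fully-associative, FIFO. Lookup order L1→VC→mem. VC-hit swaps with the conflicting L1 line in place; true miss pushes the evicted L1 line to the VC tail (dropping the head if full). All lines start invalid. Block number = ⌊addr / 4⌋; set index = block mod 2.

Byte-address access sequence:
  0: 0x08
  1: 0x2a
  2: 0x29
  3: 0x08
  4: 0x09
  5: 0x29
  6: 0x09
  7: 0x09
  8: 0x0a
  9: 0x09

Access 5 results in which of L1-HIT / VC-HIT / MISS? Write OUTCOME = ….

OUTCOME = VC-HIT

#0 0x8→b2/s0 MISS; vc=[]
#1 0x2a→b10/s0 MISS; vc=[2]
#2 0x29→b10/s0 L1-HIT; vc=[2]
#3 0x8→b2/s0 VC-HIT; vc=[10]
#4 0x9→b2/s0 L1-HIT; vc=[10]
#5 0x29→b10/s0 VC-HIT; vc=[2]
#6 0x9→b2/s0 VC-HIT; vc=[10]
#7 0x9→b2/s0 L1-HIT; vc=[10]
#8 0xa→b2/s0 L1-HIT; vc=[10]
#9 0x9→b2/s0 L1-HIT; vc=[10]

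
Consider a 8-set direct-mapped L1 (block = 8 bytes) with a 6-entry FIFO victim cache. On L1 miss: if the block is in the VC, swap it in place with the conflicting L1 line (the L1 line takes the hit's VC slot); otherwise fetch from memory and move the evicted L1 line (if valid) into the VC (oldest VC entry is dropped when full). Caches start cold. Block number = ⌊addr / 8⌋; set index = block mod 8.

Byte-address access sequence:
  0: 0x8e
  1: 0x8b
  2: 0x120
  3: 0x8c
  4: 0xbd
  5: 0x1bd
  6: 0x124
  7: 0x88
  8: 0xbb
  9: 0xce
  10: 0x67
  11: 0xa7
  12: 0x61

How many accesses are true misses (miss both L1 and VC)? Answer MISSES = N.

  [0] addr=0x8e blk=17 s=1: MISS | VC []
  [1] addr=0x8b blk=17 s=1: L1-HIT | VC []
  [2] addr=0x120 blk=36 s=4: MISS | VC []
  [3] addr=0x8c blk=17 s=1: L1-HIT | VC []
  [4] addr=0xbd blk=23 s=7: MISS | VC []
  [5] addr=0x1bd blk=55 s=7: MISS | VC [23]
  [6] addr=0x124 blk=36 s=4: L1-HIT | VC [23]
  [7] addr=0x88 blk=17 s=1: L1-HIT | VC [23]
  [8] addr=0xbb blk=23 s=7: VC-HIT | VC [55]
  [9] addr=0xce blk=25 s=1: MISS | VC [55, 17]
  [10] addr=0x67 blk=12 s=4: MISS | VC [55, 17, 36]
  [11] addr=0xa7 blk=20 s=4: MISS | VC [55, 17, 36, 12]
  [12] addr=0x61 blk=12 s=4: VC-HIT | VC [55, 17, 36, 20]

MISSES = 7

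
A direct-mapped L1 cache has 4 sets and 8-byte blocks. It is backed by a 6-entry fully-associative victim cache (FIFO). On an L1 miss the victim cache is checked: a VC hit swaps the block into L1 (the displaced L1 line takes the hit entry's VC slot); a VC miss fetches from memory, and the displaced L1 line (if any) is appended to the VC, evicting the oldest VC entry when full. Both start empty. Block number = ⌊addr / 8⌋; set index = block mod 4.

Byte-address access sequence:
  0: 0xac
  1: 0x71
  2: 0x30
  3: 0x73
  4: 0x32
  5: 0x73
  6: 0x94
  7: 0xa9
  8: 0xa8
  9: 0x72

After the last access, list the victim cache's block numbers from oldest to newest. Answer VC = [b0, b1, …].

VC = [6, 18]

#0 0xac→b21/s1 MISS; vc=[]
#1 0x71→b14/s2 MISS; vc=[]
#2 0x30→b6/s2 MISS; vc=[14]
#3 0x73→b14/s2 VC-HIT; vc=[6]
#4 0x32→b6/s2 VC-HIT; vc=[14]
#5 0x73→b14/s2 VC-HIT; vc=[6]
#6 0x94→b18/s2 MISS; vc=[6,14]
#7 0xa9→b21/s1 L1-HIT; vc=[6,14]
#8 0xa8→b21/s1 L1-HIT; vc=[6,14]
#9 0x72→b14/s2 VC-HIT; vc=[6,18]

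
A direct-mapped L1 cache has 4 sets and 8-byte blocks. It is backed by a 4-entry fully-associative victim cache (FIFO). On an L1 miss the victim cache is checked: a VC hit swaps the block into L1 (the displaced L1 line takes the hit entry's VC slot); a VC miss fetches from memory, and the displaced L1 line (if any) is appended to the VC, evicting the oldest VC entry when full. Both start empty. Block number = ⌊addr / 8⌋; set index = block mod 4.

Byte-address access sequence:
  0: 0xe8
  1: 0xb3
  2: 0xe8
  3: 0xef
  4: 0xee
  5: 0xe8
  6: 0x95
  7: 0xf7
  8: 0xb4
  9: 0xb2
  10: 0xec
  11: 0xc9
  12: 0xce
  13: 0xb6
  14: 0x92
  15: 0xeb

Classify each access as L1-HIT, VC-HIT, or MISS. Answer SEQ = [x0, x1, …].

SEQ = [MISS, MISS, L1-HIT, L1-HIT, L1-HIT, L1-HIT, MISS, MISS, VC-HIT, L1-HIT, L1-HIT, MISS, L1-HIT, L1-HIT, VC-HIT, VC-HIT]

#0 0xe8→b29/s1 MISS; vc=[]
#1 0xb3→b22/s2 MISS; vc=[]
#2 0xe8→b29/s1 L1-HIT; vc=[]
#3 0xef→b29/s1 L1-HIT; vc=[]
#4 0xee→b29/s1 L1-HIT; vc=[]
#5 0xe8→b29/s1 L1-HIT; vc=[]
#6 0x95→b18/s2 MISS; vc=[22]
#7 0xf7→b30/s2 MISS; vc=[22,18]
#8 0xb4→b22/s2 VC-HIT; vc=[30,18]
#9 0xb2→b22/s2 L1-HIT; vc=[30,18]
#10 0xec→b29/s1 L1-HIT; vc=[30,18]
#11 0xc9→b25/s1 MISS; vc=[30,18,29]
#12 0xce→b25/s1 L1-HIT; vc=[30,18,29]
#13 0xb6→b22/s2 L1-HIT; vc=[30,18,29]
#14 0x92→b18/s2 VC-HIT; vc=[30,22,29]
#15 0xeb→b29/s1 VC-HIT; vc=[30,22,25]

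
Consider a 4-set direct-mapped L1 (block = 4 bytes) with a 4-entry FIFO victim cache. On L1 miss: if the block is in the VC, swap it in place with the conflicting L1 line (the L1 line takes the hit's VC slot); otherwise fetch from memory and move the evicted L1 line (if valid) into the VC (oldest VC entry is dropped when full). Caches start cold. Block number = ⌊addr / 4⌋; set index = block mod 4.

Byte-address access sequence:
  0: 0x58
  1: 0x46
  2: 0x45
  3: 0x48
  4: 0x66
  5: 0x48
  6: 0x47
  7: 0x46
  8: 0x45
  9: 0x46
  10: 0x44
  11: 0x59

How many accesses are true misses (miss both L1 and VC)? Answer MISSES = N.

0: 0x58 (blk 22, set 2) → MISS  vc=[]
1: 0x46 (blk 17, set 1) → MISS  vc=[]
2: 0x45 (blk 17, set 1) → L1-HIT  vc=[]
3: 0x48 (blk 18, set 2) → MISS  vc=[22]
4: 0x66 (blk 25, set 1) → MISS  vc=[22, 17]
5: 0x48 (blk 18, set 2) → L1-HIT  vc=[22, 17]
6: 0x47 (blk 17, set 1) → VC-HIT  vc=[22, 25]
7: 0x46 (blk 17, set 1) → L1-HIT  vc=[22, 25]
8: 0x45 (blk 17, set 1) → L1-HIT  vc=[22, 25]
9: 0x46 (blk 17, set 1) → L1-HIT  vc=[22, 25]
10: 0x44 (blk 17, set 1) → L1-HIT  vc=[22, 25]
11: 0x59 (blk 22, set 2) → VC-HIT  vc=[18, 25]

MISSES = 4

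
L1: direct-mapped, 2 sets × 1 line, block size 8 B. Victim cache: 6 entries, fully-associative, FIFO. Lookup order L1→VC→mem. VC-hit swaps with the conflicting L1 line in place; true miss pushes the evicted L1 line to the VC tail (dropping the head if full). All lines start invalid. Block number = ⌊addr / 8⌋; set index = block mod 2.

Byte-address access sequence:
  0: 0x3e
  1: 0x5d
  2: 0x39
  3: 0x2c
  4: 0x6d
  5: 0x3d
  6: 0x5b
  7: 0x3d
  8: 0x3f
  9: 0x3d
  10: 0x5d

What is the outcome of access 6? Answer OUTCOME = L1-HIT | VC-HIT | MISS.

OUTCOME = VC-HIT

0: 0x3e (blk 7, set 1) → MISS  vc=[]
1: 0x5d (blk 11, set 1) → MISS  vc=[7]
2: 0x39 (blk 7, set 1) → VC-HIT  vc=[11]
3: 0x2c (blk 5, set 1) → MISS  vc=[11, 7]
4: 0x6d (blk 13, set 1) → MISS  vc=[11, 7, 5]
5: 0x3d (blk 7, set 1) → VC-HIT  vc=[11, 13, 5]
6: 0x5b (blk 11, set 1) → VC-HIT  vc=[7, 13, 5]
7: 0x3d (blk 7, set 1) → VC-HIT  vc=[11, 13, 5]
8: 0x3f (blk 7, set 1) → L1-HIT  vc=[11, 13, 5]
9: 0x3d (blk 7, set 1) → L1-HIT  vc=[11, 13, 5]
10: 0x5d (blk 11, set 1) → VC-HIT  vc=[7, 13, 5]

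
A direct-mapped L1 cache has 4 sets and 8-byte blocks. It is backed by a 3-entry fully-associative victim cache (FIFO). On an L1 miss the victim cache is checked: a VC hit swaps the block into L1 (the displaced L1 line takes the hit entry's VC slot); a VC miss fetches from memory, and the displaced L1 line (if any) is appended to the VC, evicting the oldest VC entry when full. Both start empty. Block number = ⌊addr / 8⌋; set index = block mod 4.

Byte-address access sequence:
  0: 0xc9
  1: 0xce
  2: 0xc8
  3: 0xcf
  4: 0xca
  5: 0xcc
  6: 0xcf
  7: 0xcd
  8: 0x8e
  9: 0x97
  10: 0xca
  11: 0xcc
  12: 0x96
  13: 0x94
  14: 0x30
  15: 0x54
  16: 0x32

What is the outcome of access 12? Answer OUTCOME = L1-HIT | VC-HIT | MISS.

0: 0xc9 (blk 25, set 1) → MISS  vc=[]
1: 0xce (blk 25, set 1) → L1-HIT  vc=[]
2: 0xc8 (blk 25, set 1) → L1-HIT  vc=[]
3: 0xcf (blk 25, set 1) → L1-HIT  vc=[]
4: 0xca (blk 25, set 1) → L1-HIT  vc=[]
5: 0xcc (blk 25, set 1) → L1-HIT  vc=[]
6: 0xcf (blk 25, set 1) → L1-HIT  vc=[]
7: 0xcd (blk 25, set 1) → L1-HIT  vc=[]
8: 0x8e (blk 17, set 1) → MISS  vc=[25]
9: 0x97 (blk 18, set 2) → MISS  vc=[25]
10: 0xca (blk 25, set 1) → VC-HIT  vc=[17]
11: 0xcc (blk 25, set 1) → L1-HIT  vc=[17]
12: 0x96 (blk 18, set 2) → L1-HIT  vc=[17]
13: 0x94 (blk 18, set 2) → L1-HIT  vc=[17]
14: 0x30 (blk 6, set 2) → MISS  vc=[17, 18]
15: 0x54 (blk 10, set 2) → MISS  vc=[17, 18, 6]
16: 0x32 (blk 6, set 2) → VC-HIT  vc=[17, 18, 10]

OUTCOME = L1-HIT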